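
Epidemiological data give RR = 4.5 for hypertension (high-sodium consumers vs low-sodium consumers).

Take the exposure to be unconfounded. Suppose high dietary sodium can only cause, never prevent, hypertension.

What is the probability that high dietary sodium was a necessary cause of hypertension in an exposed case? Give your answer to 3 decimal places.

Under exogeneity and monotonicity, PN = (RR − 1) / RR = 1 − 1/RR.
PN = (4.5 − 1) / 4.5 = 3.5 / 4.5 ≈ 0.7778

PN ≈ 0.778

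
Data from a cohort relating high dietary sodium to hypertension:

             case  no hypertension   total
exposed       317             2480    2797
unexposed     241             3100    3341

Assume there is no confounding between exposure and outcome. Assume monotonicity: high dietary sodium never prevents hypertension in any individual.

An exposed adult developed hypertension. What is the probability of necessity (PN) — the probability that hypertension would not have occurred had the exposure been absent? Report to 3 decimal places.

p₁ = P(outcome | exposed) = 317/2797 = 0.11334
p₀ = P(outcome | unexposed) = 241/3341 = 0.072134
Under exogeneity and monotonicity, PN = (p₁ − p₀) / p₁.
PN = (0.11334 − 0.072134) / 0.11334 = 0.041202 / 0.11334 ≈ 0.3635

PN ≈ 0.364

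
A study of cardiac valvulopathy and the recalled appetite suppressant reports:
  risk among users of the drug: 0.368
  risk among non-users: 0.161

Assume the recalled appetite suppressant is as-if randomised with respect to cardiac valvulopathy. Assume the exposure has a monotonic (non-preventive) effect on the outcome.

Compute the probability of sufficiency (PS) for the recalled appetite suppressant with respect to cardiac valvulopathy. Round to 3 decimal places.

PS ≈ 0.247

Let p₁ = 0.368, p₀ = 0.161.
Under exogeneity and monotonicity, PS = (p₁ − p₀) / (1 − p₀).
PS = (0.368 − 0.161) / (1 − 0.161) = 0.207 / 0.839 ≈ 0.2467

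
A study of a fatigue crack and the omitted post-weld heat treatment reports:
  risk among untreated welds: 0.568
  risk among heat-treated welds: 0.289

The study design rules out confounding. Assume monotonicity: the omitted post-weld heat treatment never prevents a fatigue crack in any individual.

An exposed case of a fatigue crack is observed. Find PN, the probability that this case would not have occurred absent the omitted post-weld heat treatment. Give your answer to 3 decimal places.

Let p₁ = 0.568, p₀ = 0.289.
Under exogeneity and monotonicity, PN = (p₁ − p₀) / p₁.
PN = (0.568 − 0.289) / 0.568 = 0.279 / 0.568 ≈ 0.4912

PN ≈ 0.491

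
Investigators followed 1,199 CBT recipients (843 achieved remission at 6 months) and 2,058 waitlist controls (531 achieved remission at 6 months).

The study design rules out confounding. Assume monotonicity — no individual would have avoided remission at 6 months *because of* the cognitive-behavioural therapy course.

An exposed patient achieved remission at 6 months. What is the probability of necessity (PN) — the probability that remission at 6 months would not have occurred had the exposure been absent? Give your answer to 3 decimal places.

PN ≈ 0.633

p₁ = P(outcome | exposed) = 843/1199 = 0.70309
p₀ = P(outcome | unexposed) = 531/2058 = 0.25802
Under exogeneity and monotonicity, PN = (p₁ − p₀) / p₁.
PN = (0.70309 − 0.25802) / 0.70309 = 0.44507 / 0.70309 ≈ 0.6330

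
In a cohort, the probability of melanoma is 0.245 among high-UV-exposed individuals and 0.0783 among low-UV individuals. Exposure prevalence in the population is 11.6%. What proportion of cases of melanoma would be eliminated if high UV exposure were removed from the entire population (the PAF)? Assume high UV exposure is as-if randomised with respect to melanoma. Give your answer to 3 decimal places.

PAF ≈ 0.198

Let p₁ = 0.245, p₀ = 0.0783.
Overall risk P(Y=1) = π·p₁ + (1−π)·p₀ = 0.116×0.245 + 0.884×0.0783 = 0.097637.
Under exogeneity, PAF = [P(Y=1) − p₀] / P(Y=1).
PAF = (0.097637 − 0.0783) / 0.097637 ≈ 0.1981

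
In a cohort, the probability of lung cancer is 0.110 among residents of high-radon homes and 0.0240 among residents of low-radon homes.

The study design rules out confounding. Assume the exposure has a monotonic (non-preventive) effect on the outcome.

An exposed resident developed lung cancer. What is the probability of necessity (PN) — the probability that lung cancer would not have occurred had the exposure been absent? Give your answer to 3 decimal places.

Let p₁ = 0.11, p₀ = 0.024.
Under exogeneity and monotonicity, PN = (p₁ − p₀) / p₁.
PN = (0.11 − 0.024) / 0.11 = 0.086 / 0.11 ≈ 0.7818

PN ≈ 0.782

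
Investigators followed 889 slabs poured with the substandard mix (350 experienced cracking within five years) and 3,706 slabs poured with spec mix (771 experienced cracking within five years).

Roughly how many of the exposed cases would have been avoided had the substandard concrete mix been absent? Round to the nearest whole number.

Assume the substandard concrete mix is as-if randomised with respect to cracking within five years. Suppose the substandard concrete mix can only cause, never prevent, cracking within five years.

about 165 cases

p₁ = P(outcome | exposed) = 350/889 = 0.3937
p₀ = P(outcome | unexposed) = 771/3706 = 0.20804
PN = (p₁ − p₀)/p₁ = (0.3937 − 0.20804) / 0.3937 ≈ 0.47158.
Attributable cases ≈ PN × (exposed cases) = 0.47158 × 350 ≈ 165.05.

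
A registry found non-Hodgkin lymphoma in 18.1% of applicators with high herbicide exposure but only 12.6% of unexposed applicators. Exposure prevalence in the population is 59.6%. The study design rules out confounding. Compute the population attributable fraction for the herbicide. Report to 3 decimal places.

PAF ≈ 0.206

p₁ = 0.181, p₀ = 0.126.
Overall risk P(Y=1) = π·p₁ + (1−π)·p₀ = 0.596×0.181 + 0.404×0.126 = 0.15878.
Under exogeneity, PAF = [P(Y=1) − p₀] / P(Y=1).
PAF = (0.15878 − 0.126) / 0.15878 ≈ 0.2064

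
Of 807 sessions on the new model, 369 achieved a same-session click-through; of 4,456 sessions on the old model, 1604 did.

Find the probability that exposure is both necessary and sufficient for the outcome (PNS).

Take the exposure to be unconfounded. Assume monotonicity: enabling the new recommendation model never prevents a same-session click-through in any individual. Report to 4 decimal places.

PNS ≈ 0.0973

p₁ = P(outcome | exposed) = 369/807 = 0.45725
p₀ = P(outcome | unexposed) = 1604/4456 = 0.35996
Under exogeneity and monotonicity, PNS = p₁ − p₀.
PNS = 0.45725 − 0.35996 = 0.097285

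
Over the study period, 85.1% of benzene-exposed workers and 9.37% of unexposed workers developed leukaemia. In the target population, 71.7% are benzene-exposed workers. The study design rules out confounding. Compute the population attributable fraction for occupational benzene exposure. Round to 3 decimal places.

p₁ = 0.851, p₀ = 0.0937.
Overall risk P(Y=1) = π·p₁ + (1−π)·p₀ = 0.717×0.851 + 0.283×0.0937 = 0.63668.
Under exogeneity, PAF = [P(Y=1) − p₀] / P(Y=1).
PAF = (0.63668 − 0.0937) / 0.63668 ≈ 0.8528

PAF ≈ 0.853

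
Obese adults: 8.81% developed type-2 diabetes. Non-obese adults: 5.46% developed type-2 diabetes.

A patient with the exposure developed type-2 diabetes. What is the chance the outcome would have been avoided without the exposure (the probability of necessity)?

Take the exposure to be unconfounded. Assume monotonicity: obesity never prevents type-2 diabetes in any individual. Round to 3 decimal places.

PN ≈ 0.380

p₁ = 0.0881, p₀ = 0.0546.
Under exogeneity and monotonicity, PN = (p₁ − p₀) / p₁.
PN = (0.0881 − 0.0546) / 0.0881 = 0.0335 / 0.0881 ≈ 0.3802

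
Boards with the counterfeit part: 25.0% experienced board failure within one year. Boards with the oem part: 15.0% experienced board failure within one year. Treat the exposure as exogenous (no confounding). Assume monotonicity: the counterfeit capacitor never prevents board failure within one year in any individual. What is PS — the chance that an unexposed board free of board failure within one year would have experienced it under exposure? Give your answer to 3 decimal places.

PS ≈ 0.118

p₁ = 0.25, p₀ = 0.15.
Under exogeneity and monotonicity, PS = (p₁ − p₀) / (1 − p₀).
PS = (0.25 − 0.15) / (1 − 0.15) = 0.1 / 0.85 ≈ 0.1176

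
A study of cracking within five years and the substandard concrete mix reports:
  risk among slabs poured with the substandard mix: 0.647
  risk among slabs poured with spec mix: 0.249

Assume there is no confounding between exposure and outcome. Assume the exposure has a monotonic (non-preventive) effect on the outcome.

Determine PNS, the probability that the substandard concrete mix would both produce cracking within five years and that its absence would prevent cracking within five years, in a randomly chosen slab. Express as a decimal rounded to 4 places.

Let p₁ = 0.647, p₀ = 0.249.
Under exogeneity and monotonicity, PNS = p₁ − p₀.
PNS = 0.647 − 0.249 = 0.398

PNS ≈ 0.3980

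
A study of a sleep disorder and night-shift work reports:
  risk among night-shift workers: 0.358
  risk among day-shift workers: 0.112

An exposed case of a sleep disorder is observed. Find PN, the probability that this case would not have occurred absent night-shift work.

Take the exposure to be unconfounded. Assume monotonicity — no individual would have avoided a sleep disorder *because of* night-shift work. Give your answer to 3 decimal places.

Let p₁ = 0.358, p₀ = 0.112.
Under exogeneity and monotonicity, PN = (p₁ − p₀) / p₁.
PN = (0.358 − 0.112) / 0.358 = 0.246 / 0.358 ≈ 0.6872

PN ≈ 0.687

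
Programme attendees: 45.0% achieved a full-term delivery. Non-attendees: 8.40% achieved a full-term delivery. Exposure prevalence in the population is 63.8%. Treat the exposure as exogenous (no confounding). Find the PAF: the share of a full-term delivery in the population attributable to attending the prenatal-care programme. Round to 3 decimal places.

PAF ≈ 0.735

p₁ = 0.45, p₀ = 0.084.
Overall risk P(Y=1) = π·p₁ + (1−π)·p₀ = 0.638×0.45 + 0.362×0.084 = 0.31751.
Under exogeneity, PAF = [P(Y=1) − p₀] / P(Y=1).
PAF = (0.31751 − 0.084) / 0.31751 ≈ 0.7354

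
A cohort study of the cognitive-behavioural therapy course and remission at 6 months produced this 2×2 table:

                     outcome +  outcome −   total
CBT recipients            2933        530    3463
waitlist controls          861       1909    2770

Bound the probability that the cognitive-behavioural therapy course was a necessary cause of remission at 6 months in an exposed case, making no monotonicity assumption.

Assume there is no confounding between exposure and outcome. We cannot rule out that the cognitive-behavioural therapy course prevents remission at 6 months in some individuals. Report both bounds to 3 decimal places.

p₁ = P(outcome | exposed) = 2933/3463 = 0.84695
p₀ = P(outcome | unexposed) = 861/2770 = 0.31083
Under exogeneity alone the bounds on PN are max{0,(p₁−p₀)/p₁} ≤ PN ≤ min{1,(1−p₀)/p₁}.
  lower = (p₁ − p₀)/p₁ = 0.53612 / 0.84695 ≈ 0.6330
  upper = min{1, (1 − p₀)/p₁} = 0.68917 / 0.84695 ≈ 0.8137

0.633 ≤ PN ≤ 0.814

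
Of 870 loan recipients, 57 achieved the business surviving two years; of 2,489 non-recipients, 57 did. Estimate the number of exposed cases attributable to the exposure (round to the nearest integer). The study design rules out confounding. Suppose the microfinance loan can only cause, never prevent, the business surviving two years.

about 37 cases

p₁ = P(outcome | exposed) = 57/870 = 0.065517
p₀ = P(outcome | unexposed) = 57/2489 = 0.022901
PN = (p₁ − p₀)/p₁ = (0.065517 − 0.022901) / 0.065517 ≈ 0.65046.
Attributable cases ≈ PN × (exposed cases) = 0.65046 × 57 ≈ 37.08.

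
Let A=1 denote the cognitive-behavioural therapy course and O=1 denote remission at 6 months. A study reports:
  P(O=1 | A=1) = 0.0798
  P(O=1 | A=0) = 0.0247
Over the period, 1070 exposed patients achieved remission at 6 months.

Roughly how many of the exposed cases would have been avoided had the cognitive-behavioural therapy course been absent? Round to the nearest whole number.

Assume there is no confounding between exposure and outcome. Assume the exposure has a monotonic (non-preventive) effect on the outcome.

Let p₁ = 0.0798, p₀ = 0.0247.
PN = (p₁ − p₀)/p₁ = (0.0798 − 0.0247) / 0.0798 ≈ 0.69048.
Attributable cases ≈ PN × (exposed cases) = 0.69048 × 1070 ≈ 738.81.

about 739 cases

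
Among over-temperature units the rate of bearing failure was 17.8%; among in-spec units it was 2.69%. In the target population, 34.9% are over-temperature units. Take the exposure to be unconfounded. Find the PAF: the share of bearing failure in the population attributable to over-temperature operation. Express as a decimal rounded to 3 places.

PAF ≈ 0.662

p₁ = 0.178, p₀ = 0.0269.
Overall risk P(Y=1) = π·p₁ + (1−π)·p₀ = 0.349×0.178 + 0.651×0.0269 = 0.079634.
Under exogeneity, PAF = [P(Y=1) − p₀] / P(Y=1).
PAF = (0.079634 − 0.0269) / 0.079634 ≈ 0.6622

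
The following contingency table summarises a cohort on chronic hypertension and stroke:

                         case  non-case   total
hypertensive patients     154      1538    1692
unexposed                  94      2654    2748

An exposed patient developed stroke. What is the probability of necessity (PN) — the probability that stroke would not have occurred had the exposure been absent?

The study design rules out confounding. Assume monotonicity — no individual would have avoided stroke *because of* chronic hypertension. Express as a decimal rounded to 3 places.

PN ≈ 0.624

p₁ = P(outcome | exposed) = 154/1692 = 0.091017
p₀ = P(outcome | unexposed) = 94/2748 = 0.034207
Under exogeneity and monotonicity, PN = (p₁ − p₀)/p₁.
PN = (0.091017 − 0.034207) / 0.091017 ≈ 0.6242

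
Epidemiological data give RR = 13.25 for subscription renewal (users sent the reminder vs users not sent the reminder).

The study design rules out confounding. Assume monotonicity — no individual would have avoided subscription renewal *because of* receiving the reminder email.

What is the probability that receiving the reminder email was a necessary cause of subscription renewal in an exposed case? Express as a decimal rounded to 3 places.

PN ≈ 0.925

Under exogeneity and monotonicity, PN = (RR − 1) / RR = 1 − 1/RR.
PN = (13.25 − 1) / 13.25 = 12.25 / 13.25 ≈ 0.9245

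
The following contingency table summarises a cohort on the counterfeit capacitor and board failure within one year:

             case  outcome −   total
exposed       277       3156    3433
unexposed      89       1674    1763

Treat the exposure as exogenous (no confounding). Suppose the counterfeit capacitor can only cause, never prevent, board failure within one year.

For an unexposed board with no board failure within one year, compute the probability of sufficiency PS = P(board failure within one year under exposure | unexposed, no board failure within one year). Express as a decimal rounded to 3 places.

PS ≈ 0.032

p₁ = P(outcome | exposed) = 277/3433 = 0.080687
p₀ = P(outcome | unexposed) = 89/1763 = 0.050482
Under exogeneity and monotonicity, PS = (p₁ − p₀)/(1 − p₀).
PS = (0.080687 − 0.050482) / 0.94952 ≈ 0.0318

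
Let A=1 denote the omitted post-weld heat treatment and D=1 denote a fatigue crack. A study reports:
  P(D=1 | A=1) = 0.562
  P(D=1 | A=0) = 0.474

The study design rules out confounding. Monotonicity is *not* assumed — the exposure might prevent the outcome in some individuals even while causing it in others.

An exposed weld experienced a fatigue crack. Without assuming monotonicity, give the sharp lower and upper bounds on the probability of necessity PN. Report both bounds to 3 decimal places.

0.157 ≤ PN ≤ 0.936

Let p₁ = 0.562, p₀ = 0.474.
Under exogeneity alone the bounds on PN are max{0,(p₁−p₀)/p₁} ≤ PN ≤ min{1,(1−p₀)/p₁}.
  lower = (p₁ − p₀)/p₁ = 0.088 / 0.562 ≈ 0.1566
  upper = min{1, (1 − p₀)/p₁} = 0.526 / 0.562 ≈ 0.9359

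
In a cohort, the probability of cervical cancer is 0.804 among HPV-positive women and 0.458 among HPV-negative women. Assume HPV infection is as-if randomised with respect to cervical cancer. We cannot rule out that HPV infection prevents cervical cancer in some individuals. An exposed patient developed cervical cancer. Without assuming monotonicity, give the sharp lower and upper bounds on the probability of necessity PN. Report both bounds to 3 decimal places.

Let p₁ = 0.804, p₀ = 0.458.
Under exogeneity alone the bounds on PN are max{0,(p₁−p₀)/p₁} ≤ PN ≤ min{1,(1−p₀)/p₁}.
  lower = (p₁ − p₀)/p₁ = 0.346 / 0.804 ≈ 0.4303
  upper = min{1, (1 − p₀)/p₁} = 0.542 / 0.804 ≈ 0.6741

0.430 ≤ PN ≤ 0.674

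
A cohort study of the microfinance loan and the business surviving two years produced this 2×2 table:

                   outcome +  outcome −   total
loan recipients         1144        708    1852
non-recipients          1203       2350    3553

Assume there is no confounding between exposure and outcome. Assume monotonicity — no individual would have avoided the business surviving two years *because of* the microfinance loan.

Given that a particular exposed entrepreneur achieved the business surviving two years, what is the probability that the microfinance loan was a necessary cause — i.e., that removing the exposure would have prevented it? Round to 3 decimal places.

PN ≈ 0.452

p₁ = P(outcome | exposed) = 1144/1852 = 0.61771
p₀ = P(outcome | unexposed) = 1203/3553 = 0.33859
Under exogeneity and monotonicity, PN = (p₁ − p₀) / p₁.
PN = (0.61771 − 0.33859) / 0.61771 = 0.27912 / 0.61771 ≈ 0.4519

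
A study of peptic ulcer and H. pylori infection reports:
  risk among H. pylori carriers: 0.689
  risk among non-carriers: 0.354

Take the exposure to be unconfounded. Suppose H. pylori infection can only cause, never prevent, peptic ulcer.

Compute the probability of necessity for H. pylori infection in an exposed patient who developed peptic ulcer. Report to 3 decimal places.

PN ≈ 0.486

Let p₁ = 0.689, p₀ = 0.354.
Under exogeneity and monotonicity, PN = (p₁ − p₀) / p₁.
PN = (0.689 − 0.354) / 0.689 = 0.335 / 0.689 ≈ 0.4862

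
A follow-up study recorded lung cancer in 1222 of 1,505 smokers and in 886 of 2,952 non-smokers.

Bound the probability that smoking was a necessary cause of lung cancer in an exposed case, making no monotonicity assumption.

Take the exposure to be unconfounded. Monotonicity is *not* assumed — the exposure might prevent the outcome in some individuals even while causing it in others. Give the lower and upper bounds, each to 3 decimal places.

p₁ = P(outcome | exposed) = 1222/1505 = 0.81196
p₀ = P(outcome | unexposed) = 886/2952 = 0.30014
Under exogeneity alone the bounds on PN are max{0,(p₁−p₀)/p₁} ≤ PN ≤ min{1,(1−p₀)/p₁}.
  lower = (p₁ − p₀)/p₁ = 0.51182 / 0.81196 ≈ 0.6304
  upper = min{1, (1 − p₀)/p₁} = 0.69986 / 0.81196 ≈ 0.8619

0.630 ≤ PN ≤ 0.862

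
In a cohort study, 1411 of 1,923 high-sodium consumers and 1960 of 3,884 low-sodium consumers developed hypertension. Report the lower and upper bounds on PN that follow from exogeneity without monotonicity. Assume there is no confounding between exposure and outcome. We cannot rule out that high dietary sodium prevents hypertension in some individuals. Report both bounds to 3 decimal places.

p₁ = P(outcome | exposed) = 1411/1923 = 0.73375
p₀ = P(outcome | unexposed) = 1960/3884 = 0.50463
Under exogeneity alone the bounds on PN are max{0,(p₁−p₀)/p₁} ≤ PN ≤ min{1,(1−p₀)/p₁}.
  lower = (p₁ − p₀)/p₁ = 0.22911 / 0.73375 ≈ 0.3123
  upper = min{1, (1 − p₀)/p₁} = 0.49537 / 0.73375 ≈ 0.6751

0.312 ≤ PN ≤ 0.675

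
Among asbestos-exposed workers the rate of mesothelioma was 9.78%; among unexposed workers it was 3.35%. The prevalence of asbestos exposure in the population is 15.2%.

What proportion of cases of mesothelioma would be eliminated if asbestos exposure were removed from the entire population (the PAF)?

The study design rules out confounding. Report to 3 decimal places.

PAF ≈ 0.226

p₁ = 0.0978, p₀ = 0.0335.
Overall risk P(Y=1) = π·p₁ + (1−π)·p₀ = 0.152×0.0978 + 0.848×0.0335 = 0.043274.
Under exogeneity, PAF = [P(Y=1) − p₀] / P(Y=1).
PAF = (0.043274 − 0.0335) / 0.043274 ≈ 0.2259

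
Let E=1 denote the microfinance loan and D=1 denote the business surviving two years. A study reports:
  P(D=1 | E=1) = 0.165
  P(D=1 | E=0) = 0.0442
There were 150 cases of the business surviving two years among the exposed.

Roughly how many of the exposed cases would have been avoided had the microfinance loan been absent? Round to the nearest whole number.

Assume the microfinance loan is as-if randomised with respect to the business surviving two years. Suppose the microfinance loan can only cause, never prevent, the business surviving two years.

about 110 cases

Let p₁ = 0.165, p₀ = 0.0442.
PN = (p₁ − p₀)/p₁ = (0.165 − 0.0442) / 0.165 ≈ 0.73212.
Attributable cases ≈ PN × (exposed cases) = 0.73212 × 150 ≈ 109.82.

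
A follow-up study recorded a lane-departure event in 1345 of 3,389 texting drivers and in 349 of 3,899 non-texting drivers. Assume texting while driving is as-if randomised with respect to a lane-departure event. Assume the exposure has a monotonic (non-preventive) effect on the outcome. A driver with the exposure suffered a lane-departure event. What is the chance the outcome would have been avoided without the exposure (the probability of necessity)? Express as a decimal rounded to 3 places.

p₁ = P(outcome | exposed) = 1345/3389 = 0.39687
p₀ = P(outcome | unexposed) = 349/3899 = 0.08951
Under exogeneity and monotonicity, PN = (p₁ − p₀) / p₁.
PN = (0.39687 − 0.08951) / 0.39687 = 0.30736 / 0.39687 ≈ 0.7745

PN ≈ 0.774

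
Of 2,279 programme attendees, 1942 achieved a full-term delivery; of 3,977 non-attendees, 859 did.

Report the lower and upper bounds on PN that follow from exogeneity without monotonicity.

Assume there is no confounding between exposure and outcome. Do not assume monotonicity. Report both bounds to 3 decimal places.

0.747 ≤ PN ≤ 0.920

p₁ = P(outcome | exposed) = 1942/2279 = 0.85213
p₀ = P(outcome | unexposed) = 859/3977 = 0.21599
Under exogeneity alone the bounds on PN are max{0,(p₁−p₀)/p₁} ≤ PN ≤ min{1,(1−p₀)/p₁}.
  lower = (p₁ − p₀)/p₁ = 0.63614 / 0.85213 ≈ 0.7465
  upper = min{1, (1 − p₀)/p₁} = 0.78401 / 0.85213 ≈ 0.9201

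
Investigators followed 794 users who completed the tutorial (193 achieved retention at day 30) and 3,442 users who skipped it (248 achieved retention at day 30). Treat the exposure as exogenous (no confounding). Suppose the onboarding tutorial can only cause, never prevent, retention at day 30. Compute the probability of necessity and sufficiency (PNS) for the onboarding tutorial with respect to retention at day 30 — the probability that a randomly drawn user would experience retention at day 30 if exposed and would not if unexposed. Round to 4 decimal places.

PNS ≈ 0.1710

p₁ = P(outcome | exposed) = 193/794 = 0.24307
p₀ = P(outcome | unexposed) = 248/3442 = 0.072051
Under exogeneity and monotonicity, PNS = p₁ − p₀.
PNS = 0.24307 − 0.072051 = 0.17102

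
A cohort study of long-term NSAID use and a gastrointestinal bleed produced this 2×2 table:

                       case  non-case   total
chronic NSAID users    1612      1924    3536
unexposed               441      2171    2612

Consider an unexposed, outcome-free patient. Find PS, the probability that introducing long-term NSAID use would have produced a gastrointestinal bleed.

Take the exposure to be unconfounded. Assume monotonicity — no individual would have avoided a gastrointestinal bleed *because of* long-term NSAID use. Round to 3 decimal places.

p₁ = P(outcome | exposed) = 1612/3536 = 0.45588
p₀ = P(outcome | unexposed) = 441/2612 = 0.16884
Under exogeneity and monotonicity, PS = (p₁ − p₀) / (1 − p₀).
PS = (0.45588 − 0.16884) / (1 − 0.16884) = 0.28705 / 0.83116 ≈ 0.3454

PS ≈ 0.345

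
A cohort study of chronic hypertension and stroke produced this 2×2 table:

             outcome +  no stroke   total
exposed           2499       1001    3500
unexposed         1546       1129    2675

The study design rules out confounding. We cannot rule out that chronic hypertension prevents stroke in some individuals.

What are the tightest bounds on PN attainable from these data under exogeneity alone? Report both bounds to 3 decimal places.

0.191 ≤ PN ≤ 0.591

p₁ = P(outcome | exposed) = 2499/3500 = 0.714
p₀ = P(outcome | unexposed) = 1546/2675 = 0.57794
Under exogeneity alone the bounds on PN are max{0,(p₁−p₀)/p₁} ≤ PN ≤ min{1,(1−p₀)/p₁}.
  lower = (p₁ − p₀)/p₁ = 0.13606 / 0.714 ≈ 0.1906
  upper = min{1, (1 − p₀)/p₁} = 0.42206 / 0.714 ≈ 0.5911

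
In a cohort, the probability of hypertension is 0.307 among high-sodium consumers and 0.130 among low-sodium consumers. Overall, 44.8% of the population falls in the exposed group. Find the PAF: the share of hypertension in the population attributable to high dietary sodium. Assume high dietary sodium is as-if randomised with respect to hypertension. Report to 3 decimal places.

Let p₁ = 0.307, p₀ = 0.13.
Overall risk P(Y=1) = π·p₁ + (1−π)·p₀ = 0.448×0.307 + 0.552×0.13 = 0.2093.
Under exogeneity, PAF = [P(Y=1) − p₀] / P(Y=1).
PAF = (0.2093 − 0.13) / 0.2093 ≈ 0.3789

PAF ≈ 0.379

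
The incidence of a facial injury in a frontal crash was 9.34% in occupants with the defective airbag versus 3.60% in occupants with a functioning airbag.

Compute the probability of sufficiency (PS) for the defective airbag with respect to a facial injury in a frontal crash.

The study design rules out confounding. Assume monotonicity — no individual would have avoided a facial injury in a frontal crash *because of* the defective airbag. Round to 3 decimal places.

PS ≈ 0.060

p₁ = 0.0934, p₀ = 0.036.
Under exogeneity and monotonicity, PS = (p₁ − p₀) / (1 − p₀).
PS = (0.0934 − 0.036) / (1 − 0.036) = 0.0574 / 0.964 ≈ 0.0595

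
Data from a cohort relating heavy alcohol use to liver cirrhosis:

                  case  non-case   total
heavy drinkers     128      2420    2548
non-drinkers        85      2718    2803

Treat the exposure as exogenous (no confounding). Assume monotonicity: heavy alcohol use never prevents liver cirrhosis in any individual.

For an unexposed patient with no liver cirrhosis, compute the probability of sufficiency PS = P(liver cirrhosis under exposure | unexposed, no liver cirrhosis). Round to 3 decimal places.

PS ≈ 0.021

p₁ = P(outcome | exposed) = 128/2548 = 0.050235
p₀ = P(outcome | unexposed) = 85/2803 = 0.030325
Under exogeneity and monotonicity, PS = (p₁ − p₀)/(1 − p₀).
PS = (0.050235 − 0.030325) / 0.96968 ≈ 0.0205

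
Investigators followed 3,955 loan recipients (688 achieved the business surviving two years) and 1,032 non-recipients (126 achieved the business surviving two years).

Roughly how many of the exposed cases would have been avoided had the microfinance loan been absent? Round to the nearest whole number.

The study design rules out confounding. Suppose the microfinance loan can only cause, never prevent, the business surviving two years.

p₁ = P(outcome | exposed) = 688/3955 = 0.17396
p₀ = P(outcome | unexposed) = 126/1032 = 0.12209
PN = (p₁ − p₀)/p₁ = (0.17396 − 0.12209) / 0.17396 ≈ 0.29814.
Attributable cases ≈ PN × (exposed cases) = 0.29814 × 688 ≈ 205.12.

about 205 cases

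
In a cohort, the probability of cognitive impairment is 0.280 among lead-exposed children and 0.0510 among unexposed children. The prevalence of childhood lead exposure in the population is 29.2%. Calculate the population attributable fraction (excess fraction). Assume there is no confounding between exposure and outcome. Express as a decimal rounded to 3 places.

PAF ≈ 0.567

Let p₁ = 0.28, p₀ = 0.051.
Overall risk P(Y=1) = π·p₁ + (1−π)·p₀ = 0.292×0.28 + 0.708×0.051 = 0.11787.
Under exogeneity, PAF = [P(Y=1) − p₀] / P(Y=1).
PAF = (0.11787 − 0.051) / 0.11787 ≈ 0.5673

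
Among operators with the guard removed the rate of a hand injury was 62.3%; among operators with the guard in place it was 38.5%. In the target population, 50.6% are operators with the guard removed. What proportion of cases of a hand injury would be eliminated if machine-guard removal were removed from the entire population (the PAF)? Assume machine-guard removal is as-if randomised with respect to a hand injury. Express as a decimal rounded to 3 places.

PAF ≈ 0.238

p₁ = 0.623, p₀ = 0.385.
Overall risk P(Y=1) = π·p₁ + (1−π)·p₀ = 0.506×0.623 + 0.494×0.385 = 0.50543.
Under exogeneity, PAF = [P(Y=1) − p₀] / P(Y=1).
PAF = (0.50543 − 0.385) / 0.50543 ≈ 0.2383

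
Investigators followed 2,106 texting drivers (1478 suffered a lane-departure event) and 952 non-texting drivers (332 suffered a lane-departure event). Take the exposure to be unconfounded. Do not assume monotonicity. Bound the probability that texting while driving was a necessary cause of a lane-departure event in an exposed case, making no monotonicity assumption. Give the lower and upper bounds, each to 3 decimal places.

p₁ = P(outcome | exposed) = 1478/2106 = 0.7018
p₀ = P(outcome | unexposed) = 332/952 = 0.34874
Under exogeneity alone the bounds on PN are max{0,(p₁−p₀)/p₁} ≤ PN ≤ min{1,(1−p₀)/p₁}.
  lower = (p₁ − p₀)/p₁ = 0.35306 / 0.7018 ≈ 0.5031
  upper = min{1, (1 − p₀)/p₁} = 0.65126 / 0.7018 ≈ 0.9280

0.503 ≤ PN ≤ 0.928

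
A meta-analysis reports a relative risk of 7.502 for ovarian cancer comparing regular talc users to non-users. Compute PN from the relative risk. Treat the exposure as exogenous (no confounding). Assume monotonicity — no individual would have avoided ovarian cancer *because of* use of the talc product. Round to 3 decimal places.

PN ≈ 0.867

Under exogeneity and monotonicity, PN = (RR − 1) / RR = 1 − 1/RR.
PN = (7.502 − 1) / 7.502 = 6.502 / 7.502 ≈ 0.8667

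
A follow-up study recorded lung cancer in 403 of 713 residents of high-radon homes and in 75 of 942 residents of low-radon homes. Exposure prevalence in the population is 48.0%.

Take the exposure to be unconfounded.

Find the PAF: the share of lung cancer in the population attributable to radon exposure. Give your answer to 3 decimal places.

PAF ≈ 0.745

p₁ = P(outcome | exposed) = 403/713 = 0.56522
p₀ = P(outcome | unexposed) = 75/942 = 0.079618
Overall risk P(Y=1) = π·p₁ + (1−π)·p₀ = 0.48×0.56522 + 0.52×0.079618 = 0.31271.
Under exogeneity, PAF = [P(Y=1) − p₀] / P(Y=1).
PAF = (0.31271 − 0.079618) / 0.31271 ≈ 0.7454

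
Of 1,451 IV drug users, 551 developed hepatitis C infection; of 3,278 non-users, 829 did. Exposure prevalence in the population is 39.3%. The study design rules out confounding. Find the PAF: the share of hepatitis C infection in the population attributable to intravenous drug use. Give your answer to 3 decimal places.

p₁ = P(outcome | exposed) = 551/1451 = 0.37974
p₀ = P(outcome | unexposed) = 829/3278 = 0.2529
Overall risk P(Y=1) = π·p₁ + (1−π)·p₀ = 0.393×0.37974 + 0.607×0.2529 = 0.30275.
Under exogeneity, PAF = [P(Y=1) − p₀] / P(Y=1).
PAF = (0.30275 − 0.2529) / 0.30275 ≈ 0.1647

PAF ≈ 0.165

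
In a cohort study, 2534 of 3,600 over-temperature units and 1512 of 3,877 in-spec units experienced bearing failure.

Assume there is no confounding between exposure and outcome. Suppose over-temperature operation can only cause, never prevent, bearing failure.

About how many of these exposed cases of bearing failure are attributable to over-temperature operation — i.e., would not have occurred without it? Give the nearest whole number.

p₁ = P(outcome | exposed) = 2534/3600 = 0.70389
p₀ = P(outcome | unexposed) = 1512/3877 = 0.38999
PN = (p₁ − p₀)/p₁ = (0.70389 − 0.38999) / 0.70389 ≈ 0.44595.
Attributable cases ≈ PN × (exposed cases) = 0.44595 × 2534 ≈ 1130.03.

about 1130 cases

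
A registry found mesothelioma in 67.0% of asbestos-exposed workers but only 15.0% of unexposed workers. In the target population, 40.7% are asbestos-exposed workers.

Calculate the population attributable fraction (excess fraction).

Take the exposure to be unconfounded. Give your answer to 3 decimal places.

p₁ = 0.67, p₀ = 0.15.
Overall risk P(Y=1) = π·p₁ + (1−π)·p₀ = 0.407×0.67 + 0.593×0.15 = 0.36164.
Under exogeneity, PAF = [P(Y=1) − p₀] / P(Y=1).
PAF = (0.36164 − 0.15) / 0.36164 ≈ 0.5852

PAF ≈ 0.585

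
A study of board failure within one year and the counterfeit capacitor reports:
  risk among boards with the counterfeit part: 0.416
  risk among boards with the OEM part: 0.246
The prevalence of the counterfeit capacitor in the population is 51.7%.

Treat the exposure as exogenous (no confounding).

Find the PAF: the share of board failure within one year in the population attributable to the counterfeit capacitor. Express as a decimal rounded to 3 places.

PAF ≈ 0.263

Let p₁ = 0.416, p₀ = 0.246.
Overall risk P(Y=1) = π·p₁ + (1−π)·p₀ = 0.517×0.416 + 0.483×0.246 = 0.33389.
Under exogeneity, PAF = [P(Y=1) − p₀] / P(Y=1).
PAF = (0.33389 − 0.246) / 0.33389 ≈ 0.2632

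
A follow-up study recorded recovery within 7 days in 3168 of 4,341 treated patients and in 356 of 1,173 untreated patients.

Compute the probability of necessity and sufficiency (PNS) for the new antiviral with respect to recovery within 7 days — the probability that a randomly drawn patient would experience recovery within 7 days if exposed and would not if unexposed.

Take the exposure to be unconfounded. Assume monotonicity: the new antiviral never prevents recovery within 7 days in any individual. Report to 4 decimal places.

p₁ = P(outcome | exposed) = 3168/4341 = 0.72979
p₀ = P(outcome | unexposed) = 356/1173 = 0.3035
Under exogeneity and monotonicity, PNS = p₁ − p₀.
PNS = 0.72979 − 0.3035 = 0.42629

PNS ≈ 0.4263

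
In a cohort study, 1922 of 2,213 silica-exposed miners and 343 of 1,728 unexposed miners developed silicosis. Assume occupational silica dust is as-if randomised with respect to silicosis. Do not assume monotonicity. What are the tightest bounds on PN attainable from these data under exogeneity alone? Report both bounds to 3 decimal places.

0.771 ≤ PN ≤ 0.923

p₁ = P(outcome | exposed) = 1922/2213 = 0.8685
p₀ = P(outcome | unexposed) = 343/1728 = 0.1985
Under exogeneity alone the bounds on PN are max{0,(p₁−p₀)/p₁} ≤ PN ≤ min{1,(1−p₀)/p₁}.
  lower = (p₁ − p₀)/p₁ = 0.67001 / 0.8685 ≈ 0.7715
  upper = min{1, (1 − p₀)/p₁} = 0.8015 / 0.8685 ≈ 0.9229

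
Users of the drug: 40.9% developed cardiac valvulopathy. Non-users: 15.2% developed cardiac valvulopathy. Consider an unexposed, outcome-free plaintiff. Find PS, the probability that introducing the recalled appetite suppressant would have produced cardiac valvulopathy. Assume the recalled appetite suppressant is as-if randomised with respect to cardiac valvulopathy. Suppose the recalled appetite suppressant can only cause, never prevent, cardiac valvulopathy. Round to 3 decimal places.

PS ≈ 0.303

p₁ = 0.409, p₀ = 0.152.
Under exogeneity and monotonicity, PS = (p₁ − p₀) / (1 − p₀).
PS = (0.409 − 0.152) / (1 − 0.152) = 0.257 / 0.848 ≈ 0.3031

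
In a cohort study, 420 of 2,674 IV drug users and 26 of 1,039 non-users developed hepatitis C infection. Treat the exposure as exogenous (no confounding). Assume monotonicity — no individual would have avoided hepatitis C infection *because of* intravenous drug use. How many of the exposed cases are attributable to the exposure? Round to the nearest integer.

about 353 cases

p₁ = P(outcome | exposed) = 420/2674 = 0.15707
p₀ = P(outcome | unexposed) = 26/1039 = 0.025024
PN = (p₁ − p₀)/p₁ = (0.15707 − 0.025024) / 0.15707 ≈ 0.84068.
Attributable cases ≈ PN × (exposed cases) = 0.84068 × 420 ≈ 353.09.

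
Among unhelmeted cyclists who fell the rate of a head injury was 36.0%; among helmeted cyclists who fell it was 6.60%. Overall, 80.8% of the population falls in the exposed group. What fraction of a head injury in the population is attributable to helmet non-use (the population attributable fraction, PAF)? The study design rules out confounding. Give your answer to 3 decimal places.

PAF ≈ 0.783

p₁ = 0.36, p₀ = 0.066.
Overall risk P(Y=1) = π·p₁ + (1−π)·p₀ = 0.808×0.36 + 0.192×0.066 = 0.30355.
Under exogeneity, PAF = [P(Y=1) − p₀] / P(Y=1).
PAF = (0.30355 − 0.066) / 0.30355 ≈ 0.7826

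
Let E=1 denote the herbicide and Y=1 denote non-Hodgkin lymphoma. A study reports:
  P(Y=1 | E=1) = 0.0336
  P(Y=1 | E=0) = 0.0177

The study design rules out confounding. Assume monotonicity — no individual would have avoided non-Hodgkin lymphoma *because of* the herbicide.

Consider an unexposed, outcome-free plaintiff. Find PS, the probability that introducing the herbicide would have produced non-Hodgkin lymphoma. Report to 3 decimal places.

PS ≈ 0.016

Let p₁ = 0.0336, p₀ = 0.0177.
Under exogeneity and monotonicity, PS = (p₁ − p₀) / (1 − p₀).
PS = (0.0336 − 0.0177) / (1 − 0.0177) = 0.0159 / 0.9823 ≈ 0.0162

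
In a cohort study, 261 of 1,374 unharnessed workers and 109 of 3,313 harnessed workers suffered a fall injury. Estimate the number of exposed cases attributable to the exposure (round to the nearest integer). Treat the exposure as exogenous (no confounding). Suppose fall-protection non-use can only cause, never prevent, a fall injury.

p₁ = P(outcome | exposed) = 261/1374 = 0.18996
p₀ = P(outcome | unexposed) = 109/3313 = 0.032901
PN = (p₁ − p₀)/p₁ = (0.18996 − 0.032901) / 0.18996 ≈ 0.82680.
Attributable cases ≈ PN × (exposed cases) = 0.82680 × 261 ≈ 215.79.

about 216 cases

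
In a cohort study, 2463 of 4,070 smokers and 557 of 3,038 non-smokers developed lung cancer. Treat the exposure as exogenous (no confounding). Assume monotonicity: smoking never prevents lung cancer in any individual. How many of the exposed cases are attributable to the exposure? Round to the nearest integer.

p₁ = P(outcome | exposed) = 2463/4070 = 0.60516
p₀ = P(outcome | unexposed) = 557/3038 = 0.18334
PN = (p₁ − p₀)/p₁ = (0.60516 − 0.18334) / 0.60516 ≈ 0.69703.
Attributable cases ≈ PN × (exposed cases) = 0.69703 × 2463 ≈ 1716.79.

about 1717 cases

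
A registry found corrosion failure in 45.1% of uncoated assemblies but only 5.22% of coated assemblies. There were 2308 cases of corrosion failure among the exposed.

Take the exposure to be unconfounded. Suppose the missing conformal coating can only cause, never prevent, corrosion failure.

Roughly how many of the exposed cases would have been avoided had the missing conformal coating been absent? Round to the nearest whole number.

p₁ = 0.451, p₀ = 0.0522.
PN = (p₁ − p₀)/p₁ = (0.451 − 0.0522) / 0.451 ≈ 0.88426.
Attributable cases ≈ PN × (exposed cases) = 0.88426 × 2308 ≈ 2040.87.

about 2041 cases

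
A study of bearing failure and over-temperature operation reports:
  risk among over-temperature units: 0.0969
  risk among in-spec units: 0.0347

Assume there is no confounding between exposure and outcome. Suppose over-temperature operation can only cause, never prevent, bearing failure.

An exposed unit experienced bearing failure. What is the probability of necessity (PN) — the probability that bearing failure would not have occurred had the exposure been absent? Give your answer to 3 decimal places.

Let p₁ = 0.0969, p₀ = 0.0347.
Under exogeneity and monotonicity, PN = (p₁ − p₀) / p₁.
PN = (0.0969 − 0.0347) / 0.0969 = 0.0622 / 0.0969 ≈ 0.6419

PN ≈ 0.642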